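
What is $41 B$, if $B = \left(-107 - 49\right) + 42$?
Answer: $-4674$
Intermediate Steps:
$B = -114$ ($B = \left(-107 - 49\right) + 42 = -156 + 42 = -114$)
$41 B = 41 \left(-114\right) = -4674$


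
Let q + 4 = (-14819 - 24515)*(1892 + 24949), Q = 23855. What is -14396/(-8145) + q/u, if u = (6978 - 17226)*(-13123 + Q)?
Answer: 242440265273/21328562160 ≈ 11.367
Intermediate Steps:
q = -1055763898 (q = -4 + (-14819 - 24515)*(1892 + 24949) = -4 - 39334*26841 = -4 - 1055763894 = -1055763898)
u = -109981536 (u = (6978 - 17226)*(-13123 + 23855) = -10248*10732 = -109981536)
-14396/(-8145) + q/u = -14396/(-8145) - 1055763898/(-109981536) = -14396*(-1/8145) - 1055763898*(-1/109981536) = 14396/8145 + 75411707/7855824 = 242440265273/21328562160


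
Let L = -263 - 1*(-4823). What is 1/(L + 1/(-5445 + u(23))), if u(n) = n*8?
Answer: 5261/23990159 ≈ 0.00021930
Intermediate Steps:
u(n) = 8*n
L = 4560 (L = -263 + 4823 = 4560)
1/(L + 1/(-5445 + u(23))) = 1/(4560 + 1/(-5445 + 8*23)) = 1/(4560 + 1/(-5445 + 184)) = 1/(4560 + 1/(-5261)) = 1/(4560 - 1/5261) = 1/(23990159/5261) = 5261/23990159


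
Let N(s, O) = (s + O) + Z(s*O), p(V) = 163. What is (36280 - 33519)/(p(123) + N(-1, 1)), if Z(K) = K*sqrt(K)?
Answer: 450043/26570 + 2761*I/26570 ≈ 16.938 + 0.10391*I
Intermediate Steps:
Z(K) = K**(3/2)
N(s, O) = O + s + (O*s)**(3/2) (N(s, O) = (s + O) + (s*O)**(3/2) = (O + s) + (O*s)**(3/2) = O + s + (O*s)**(3/2))
(36280 - 33519)/(p(123) + N(-1, 1)) = (36280 - 33519)/(163 + (1 - 1 + (1*(-1))**(3/2))) = 2761/(163 + (1 - 1 + (-1)**(3/2))) = 2761/(163 + (1 - 1 - I)) = 2761/(163 - I) = 2761*((163 + I)/26570) = 2761*(163 + I)/26570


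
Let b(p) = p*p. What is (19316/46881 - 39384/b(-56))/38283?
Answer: -223223291/703540166616 ≈ -0.00031729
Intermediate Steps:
b(p) = p²
(19316/46881 - 39384/b(-56))/38283 = (19316/46881 - 39384/((-56)²))/38283 = (19316*(1/46881) - 39384/3136)*(1/38283) = (19316/46881 - 39384*1/3136)*(1/38283) = (19316/46881 - 4923/392)*(1/38283) = -223223291/18377352*1/38283 = -223223291/703540166616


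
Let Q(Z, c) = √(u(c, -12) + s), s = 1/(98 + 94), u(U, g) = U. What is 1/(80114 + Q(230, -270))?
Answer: 15381888/1232304627071 - 8*I*√155517/1232304627071 ≈ 1.2482e-5 - 2.5601e-9*I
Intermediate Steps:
s = 1/192 ≈ 0.0052083
Q(Z, c) = √(1/192 + c) (Q(Z, c) = √(c + 1/192) = √(1/192 + c))
1/(80114 + Q(230, -270)) = 1/(80114 + √(3 + 576*(-270))/24) = 1/(80114 + √(3 - 155520)/24) = 1/(80114 + √(-155517)/24) = 1/(80114 + (I*√155517)/24) = 1/(80114 + I*√155517/24)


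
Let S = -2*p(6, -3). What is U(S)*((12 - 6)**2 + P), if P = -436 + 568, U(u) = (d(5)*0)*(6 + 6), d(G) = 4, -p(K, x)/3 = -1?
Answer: 0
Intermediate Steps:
p(K, x) = 3 (p(K, x) = -3*(-1) = 3)
S = -6 (S = -2*3 = -6)
U(u) = 0 (U(u) = (4*0)*(6 + 6) = 0*12 = 0)
P = 132
U(S)*((12 - 6)**2 + P) = 0*((12 - 6)**2 + 132) = 0*(6**2 + 132) = 0*(36 + 132) = 0*168 = 0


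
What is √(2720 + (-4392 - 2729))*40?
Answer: 120*I*√489 ≈ 2653.6*I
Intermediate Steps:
√(2720 + (-4392 - 2729))*40 = √(2720 - 7121)*40 = √(-4401)*40 = (3*I*√489)*40 = 120*I*√489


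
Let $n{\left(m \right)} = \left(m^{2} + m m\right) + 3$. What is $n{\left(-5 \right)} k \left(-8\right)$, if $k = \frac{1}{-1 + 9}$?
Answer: $-53$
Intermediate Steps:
$n{\left(m \right)} = 3 + 2 m^{2}$ ($n{\left(m \right)} = \left(m^{2} + m^{2}\right) + 3 = 2 m^{2} + 3 = 3 + 2 m^{2}$)
$k = \frac{1}{8} \approx 0.125$
$n{\left(-5 \right)} k \left(-8\right) = \left(3 + 2 \left(-5\right)^{2}\right) \frac{1}{8} \left(-8\right) = \left(3 + 2 \cdot 25\right) \frac{1}{8} \left(-8\right) = \left(3 + 50\right) \frac{1}{8} \left(-8\right) = 53 \cdot \frac{1}{8} \left(-8\right) = \frac{53}{8} \left(-8\right) = -53$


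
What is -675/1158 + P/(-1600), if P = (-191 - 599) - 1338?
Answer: 14419/19300 ≈ 0.74710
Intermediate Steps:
P = -2128 (P = -790 - 1338 = -2128)
-675/1158 + P/(-1600) = -675/1158 - 2128/(-1600) = -675*1/1158 - 2128*(-1/1600) = -225/386 + 133/100 = 14419/19300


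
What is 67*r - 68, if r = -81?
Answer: -5495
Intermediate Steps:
67*r - 68 = 67*(-81) - 68 = -5427 - 68 = -5495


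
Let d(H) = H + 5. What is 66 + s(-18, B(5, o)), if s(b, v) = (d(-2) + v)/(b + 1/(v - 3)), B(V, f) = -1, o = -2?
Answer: 4810/73 ≈ 65.890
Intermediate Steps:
d(H) = 5 + H
s(b, v) = (3 + v)/(b + 1/(-3 + v)) (s(b, v) = ((5 - 2) + v)/(b + 1/(v - 3)) = (3 + v)/(b + 1/(-3 + v)))
66 + s(-18, B(5, o)) = 66 + (-9 + (-1)**2)/(1 - 3*(-18) - 18*(-1)) = 66 + (-9 + 1)/(1 + 54 + 18) = 66 - 8/73 = 4810/73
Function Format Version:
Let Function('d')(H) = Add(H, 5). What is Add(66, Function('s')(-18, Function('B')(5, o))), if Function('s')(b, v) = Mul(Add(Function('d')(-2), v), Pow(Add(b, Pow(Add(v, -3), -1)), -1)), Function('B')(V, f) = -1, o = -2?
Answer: Rational(4810, 73) ≈ 65.890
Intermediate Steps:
Function('d')(H) = Add(5, H)
Function('s')(b, v) = Mul(Pow(Add(b, Pow(Add(-3, v), -1)), -1), Add(3, v)) (Function('s')(b, v) = Mul(Add(Add(5, -2), v), Pow(Add(b, Pow(Add(v, -3), -1)), -1)) = Mul(Add(3, v), Pow(Add(b, Pow(Add(-3, v), -1)), -1)) = Mul(Pow(Add(b, Pow(Add(-3, v), -1)), -1), Add(3, v)))
Add(66, Function('s')(-18, Function('B')(5, o))) = Add(66, Mul(Pow(Add(1, Mul(-3, -18), Mul(-18, -1)), -1), Add(-9, Pow(-1, 2)))) = Add(66, Mul(Pow(Add(1, 54, 18), -1), Add(-9, 1))) = Add(66, Mul(Pow(73, -1), -8)) = Add(66, Mul(Rational(1, 73), -8)) = Add(66, Rational(-8, 73)) = Rational(4810, 73)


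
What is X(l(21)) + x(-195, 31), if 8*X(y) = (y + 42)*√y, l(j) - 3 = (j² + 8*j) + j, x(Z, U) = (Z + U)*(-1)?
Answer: 164 + 675*√633/8 ≈ 2286.8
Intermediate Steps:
x(Z, U) = -U - Z (x(Z, U) = (U + Z)*(-1) = -U - Z)
l(j) = 3 + j² + 9*j (l(j) = 3 + ((j² + 8*j) + j) = 3 + (j² + 9*j) = 3 + j² + 9*j)
X(y) = √y*(42 + y)/8 (X(y) = ((y + 42)*√y)/8 = ((42 + y)*√y)/8 = (√y*(42 + y))/8 = √y*(42 + y)/8)
X(l(21)) + x(-195, 31) = √(3 + 21² + 9*21)*(42 + (3 + 21² + 9*21))/8 + (-1*31 - 1*(-195)) = √(3 + 441 + 189)*(42 + (3 + 441 + 189))/8 + (-31 + 195) = √633*(42 + 633)/8 + 164 = (⅛)*√633*675 + 164 = 675*√633/8 + 164 = 164 + 675*√633/8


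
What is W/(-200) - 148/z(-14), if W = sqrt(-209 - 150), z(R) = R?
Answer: 74/7 - I*sqrt(359)/200 ≈ 10.571 - 0.094736*I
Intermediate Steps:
W = I*sqrt(359) (W = sqrt(-359) = I*sqrt(359) ≈ 18.947*I)
W/(-200) - 148/z(-14) = (I*sqrt(359))/(-200) - 148/(-14) = (I*sqrt(359))*(-1/200) - 148*(-1/14) = -I*sqrt(359)/200 + 74/7 = 74/7 - I*sqrt(359)/200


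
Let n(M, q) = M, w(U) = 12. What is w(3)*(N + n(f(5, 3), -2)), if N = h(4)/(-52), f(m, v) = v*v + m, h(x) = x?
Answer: 2172/13 ≈ 167.08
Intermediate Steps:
f(m, v) = m + v² (f(m, v) = v² + m = m + v²)
N = -1/13 (N = 4/(-52) = 4*(-1/52) = -1/13 ≈ -0.076923)
w(3)*(N + n(f(5, 3), -2)) = 12*(-1/13 + (5 + 3²)) = 12*(-1/13 + (5 + 9)) = 12*(-1/13 + 14) = 12*(181/13) = 2172/13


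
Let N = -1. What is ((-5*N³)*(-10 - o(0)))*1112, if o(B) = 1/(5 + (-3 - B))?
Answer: -58380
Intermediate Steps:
o(B) = 1/(2 - B)
((-5*N³)*(-10 - o(0)))*1112 = ((-5*(-1)³)*(-10 - (-1)/(-2 + 0)))*1112 = ((-5*(-1))*(-10 - (-1)/(-2)))*1112 = (5*(-10 - (-1)*(-1)/2))*1112 = (5*(-10 - 1*½))*1112 = (5*(-10 - ½))*1112 = (5*(-21/2))*1112 = -105/2*1112 = -58380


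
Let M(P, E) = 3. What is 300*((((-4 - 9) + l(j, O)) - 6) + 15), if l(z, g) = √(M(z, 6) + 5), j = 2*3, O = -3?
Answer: -1200 + 600*√2 ≈ -351.47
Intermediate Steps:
j = 6
l(z, g) = 2*√2 (l(z, g) = √(3 + 5) = √8 = 2*√2)
300*((((-4 - 9) + l(j, O)) - 6) + 15) = 300*((((-4 - 9) + 2*√2) - 6) + 15) = 300*(((-13 + 2*√2) - 6) + 15) = 300*((-19 + 2*√2) + 15) = 300*(-4 + 2*√2) = -1200 + 600*√2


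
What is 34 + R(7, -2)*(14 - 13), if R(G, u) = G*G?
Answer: 83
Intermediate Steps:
R(G, u) = G**2
34 + R(7, -2)*(14 - 13) = 34 + 7**2*(14 - 13) = 34 + 49*1 = 34 + 49 = 83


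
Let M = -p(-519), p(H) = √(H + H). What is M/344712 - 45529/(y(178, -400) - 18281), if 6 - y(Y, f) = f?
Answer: 4139/1625 - I*√1038/344712 ≈ 2.5471 - 9.3464e-5*I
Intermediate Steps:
y(Y, f) = 6 - f
p(H) = √2*√H (p(H) = √(2*H) = √2*√H)
M = -I*√1038 (M = -√2*√(-519) = -√2*I*√519 = -I*√1038 ≈ -32.218*I)
M/344712 - 45529/(y(178, -400) - 18281) = -I*√1038/344712 - 45529/((6 - 1*(-400)) - 18281) = -I*√1038*(1/344712) - 45529/((6 + 400) - 18281) = -I*√1038/344712 - 45529/(406 - 18281) = -I*√1038/344712 - 45529/(-17875) = -I*√1038/344712 - 45529*(-1/17875) = -I*√1038/344712 + 4139/1625 = 4139/1625 - I*√1038/344712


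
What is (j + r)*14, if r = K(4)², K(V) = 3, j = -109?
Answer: -1400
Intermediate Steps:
r = 9 (r = 3² = 9)
(j + r)*14 = (-109 + 9)*14 = -100*14 = -1400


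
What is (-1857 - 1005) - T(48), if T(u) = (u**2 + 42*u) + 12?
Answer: -7194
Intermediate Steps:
T(u) = 12 + u**2 + 42*u
(-1857 - 1005) - T(48) = (-1857 - 1005) - (12 + 48**2 + 42*48) = -2862 - (12 + 2304 + 2016) = -2862 - 1*4332 = -2862 - 4332 = -7194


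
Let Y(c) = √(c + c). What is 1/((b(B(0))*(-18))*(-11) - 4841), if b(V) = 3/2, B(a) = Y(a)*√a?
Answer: -1/4544 ≈ -0.00022007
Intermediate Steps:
Y(c) = √2*√c (Y(c) = √(2*c) = √2*√c)
B(a) = a*√2 (B(a) = (√2*√a)*√a = a*√2)
b(V) = 3/2 (b(V) = 3*(½) = 3/2)
1/((b(B(0))*(-18))*(-11) - 4841) = 1/(((3/2)*(-18))*(-11) - 4841) = 1/(-27*(-11) - 4841) = 1/(297 - 4841) = 1/(-4544) = -1/4544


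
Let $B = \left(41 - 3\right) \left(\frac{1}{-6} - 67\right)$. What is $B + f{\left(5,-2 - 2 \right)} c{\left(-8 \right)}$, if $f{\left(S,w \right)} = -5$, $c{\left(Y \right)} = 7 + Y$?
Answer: $- \frac{7642}{3} \approx -2547.3$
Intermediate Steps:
$B = - \frac{7657}{3}$ ($B = 38 \left(- \frac{1}{6} - 67\right) = 38 \left(- \frac{403}{6}\right) = - \frac{7657}{3} \approx -2552.3$)
$B + f{\left(5,-2 - 2 \right)} c{\left(-8 \right)} = - \frac{7657}{3} - 5 \left(7 - 8\right) = - \frac{7657}{3} - -5 = - \frac{7657}{3} + 5 = - \frac{7642}{3}$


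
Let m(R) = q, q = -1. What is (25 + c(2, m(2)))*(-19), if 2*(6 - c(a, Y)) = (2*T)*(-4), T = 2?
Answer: -741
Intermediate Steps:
m(R) = -1
c(a, Y) = 14 (c(a, Y) = 6 - 2*2*(-4)/2 = 6 - 2*(-4) = 6 - ½*(-16) = 6 + 8 = 14)
(25 + c(2, m(2)))*(-19) = (25 + 14)*(-19) = 39*(-19) = -741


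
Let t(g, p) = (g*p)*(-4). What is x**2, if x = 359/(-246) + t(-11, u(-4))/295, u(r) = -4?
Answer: 22260938401/5266404900 ≈ 4.2270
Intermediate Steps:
t(g, p) = -4*g*p
x = -149201/72570 (x = 359/(-246) - 4*(-11)*(-4)/295 = 359*(-1/246) - 176*1/295 = -359/246 - 176/295 = -149201/72570 ≈ -2.0560)
x**2 = (-149201/72570)**2 = 22260938401/5266404900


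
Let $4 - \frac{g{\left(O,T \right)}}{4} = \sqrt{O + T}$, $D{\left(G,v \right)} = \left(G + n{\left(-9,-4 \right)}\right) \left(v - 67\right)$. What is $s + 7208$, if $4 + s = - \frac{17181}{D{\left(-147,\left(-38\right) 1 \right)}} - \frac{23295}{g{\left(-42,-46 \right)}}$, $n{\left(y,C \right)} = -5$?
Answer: $\frac{241331507}{34580} - \frac{23295 i \sqrt{22}}{208} \approx 6978.9 - 525.3 i$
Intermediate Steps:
$D{\left(G,v \right)} = \left(-67 + v\right) \left(-5 + G\right)$ ($D{\left(G,v \right)} = \left(G - 5\right) \left(v - 67\right) = \left(-5 + G\right) \left(-67 + v\right) = \left(-67 + v\right) \left(-5 + G\right)$)
$g{\left(O,T \right)} = 16 - 4 \sqrt{O + T}$
$s = - \frac{27007}{5320} - \frac{23295}{16 - 8 i \sqrt{22}}$ ($s = -4 - \left(\frac{17181}{335 - -9849 - 5 \left(\left(-38\right) 1\right) - 147 \left(\left(-38\right) 1\right)} + \frac{23295}{16 - 4 \sqrt{-42 - 46}}\right) = -4 - \left(\frac{17181}{335 + 9849 - -190 - -5586} + \frac{23295}{16 - 4 \sqrt{-88}}\right) = -4 - \left(\frac{17181}{335 + 9849 + 190 + 5586} + \frac{23295}{16 - 4 \cdot 2 i \sqrt{22}}\right) = -4 - \left(\frac{5727}{5320} + \frac{23295}{16 - 8 i \sqrt{22}}\right) = - \frac{27007}{5320} - \frac{23295}{16 - 8 i \sqrt{22}} \approx -229.07 - 525.3 i$)
$s + 7208 = \left(- \frac{7921133}{34580} - \frac{23295 i \sqrt{22}}{208}\right) + 7208 = \frac{241331507}{34580} - \frac{23295 i \sqrt{22}}{208}$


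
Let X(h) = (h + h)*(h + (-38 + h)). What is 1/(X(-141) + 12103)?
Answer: 1/102343 ≈ 9.7711e-6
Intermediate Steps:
X(h) = 2*h*(-38 + 2*h) (X(h) = (2*h)*(-38 + 2*h) = 2*h*(-38 + 2*h))
1/(X(-141) + 12103) = 1/(4*(-141)*(-19 - 141) + 12103) = 1/(4*(-141)*(-160) + 12103) = 1/(90240 + 12103) = 1/102343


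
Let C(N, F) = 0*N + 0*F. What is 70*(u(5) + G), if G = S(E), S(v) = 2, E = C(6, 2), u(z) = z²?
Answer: 1890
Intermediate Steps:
C(N, F) = 0 (C(N, F) = 0 + 0 = 0)
E = 0
G = 2
70*(u(5) + G) = 70*(5² + 2) = 70*(25 + 2) = 70*27 = 1890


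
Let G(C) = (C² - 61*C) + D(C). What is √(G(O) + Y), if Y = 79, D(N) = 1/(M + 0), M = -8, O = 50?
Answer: I*√7538/4 ≈ 21.705*I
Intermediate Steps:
D(N) = -⅛ (D(N) = 1/(-8 + 0) = 1/(-8) = -⅛)
G(C) = -⅛ + C² - 61*C (G(C) = (C² - 61*C) - ⅛ = -⅛ + C² - 61*C)
√(G(O) + Y) = √((-⅛ + 50² - 61*50) + 79) = √((-⅛ + 2500 - 3050) + 79) = √(-4401/8 + 79) = √(-3769/8) = I*√7538/4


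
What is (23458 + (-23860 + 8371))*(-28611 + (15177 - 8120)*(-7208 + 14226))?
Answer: 394444900135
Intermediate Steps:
(23458 + (-23860 + 8371))*(-28611 + (15177 - 8120)*(-7208 + 14226)) = (23458 - 15489)*(-28611 + 7057*7018) = 7969*(-28611 + 49526026) = 7969*49497415 = 394444900135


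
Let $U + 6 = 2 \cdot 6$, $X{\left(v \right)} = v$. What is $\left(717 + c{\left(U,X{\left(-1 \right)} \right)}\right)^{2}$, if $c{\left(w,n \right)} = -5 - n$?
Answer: $508369$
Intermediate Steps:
$U = 6$ ($U = -6 + 2 \cdot 6 = -6 + 12 = 6$)
$\left(717 + c{\left(U,X{\left(-1 \right)} \right)}\right)^{2} = \left(717 - 4\right)^{2} = 713^{2} = 508369$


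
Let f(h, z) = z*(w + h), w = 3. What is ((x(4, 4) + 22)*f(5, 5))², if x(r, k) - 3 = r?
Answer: 1345600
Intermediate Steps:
x(r, k) = 3 + r
f(h, z) = z*(3 + h)
((x(4, 4) + 22)*f(5, 5))² = (((3 + 4) + 22)*(5*(3 + 5)))² = ((7 + 22)*(5*8))² = (29*40)² = 1160² = 1345600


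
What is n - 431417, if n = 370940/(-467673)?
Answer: -201762453581/467673 ≈ -4.3142e+5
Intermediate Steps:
n = -370940/467673 (n = 370940*(-1/467673) = -370940/467673 ≈ -0.79316)
n - 431417 = -370940/467673 - 431417 = -201762453581/467673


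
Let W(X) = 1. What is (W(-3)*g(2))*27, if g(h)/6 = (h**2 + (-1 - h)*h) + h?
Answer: 0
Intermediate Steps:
g(h) = 6*h + 6*h**2 + 6*h*(-1 - h) (g(h) = 6*((h**2 + (-1 - h)*h) + h) = 6*((h**2 + h*(-1 - h)) + h) = 6*(h + h**2 + h*(-1 - h)) = 6*h + 6*h**2 + 6*h*(-1 - h))
(W(-3)*g(2))*27 = (1*0)*27 = 0*27 = 0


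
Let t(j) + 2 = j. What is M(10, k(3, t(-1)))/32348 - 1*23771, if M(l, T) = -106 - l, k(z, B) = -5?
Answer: -192236106/8087 ≈ -23771.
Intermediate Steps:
t(j) = -2 + j
M(10, k(3, t(-1)))/32348 - 1*23771 = (-106 - 1*10)/32348 - 1*23771 = (-106 - 10)*(1/32348) - 23771 = -116*1/32348 - 23771 = -29/8087 - 23771 = -192236106/8087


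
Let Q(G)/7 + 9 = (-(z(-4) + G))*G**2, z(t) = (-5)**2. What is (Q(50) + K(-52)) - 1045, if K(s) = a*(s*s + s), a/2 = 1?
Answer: -1308304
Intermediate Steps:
a = 2 (a = 2*1 = 2)
z(t) = 25
K(s) = 2*s + 2*s**2 (K(s) = 2*(s*s + s) = 2*(s**2 + s) = 2*(s + s**2) = 2*s + 2*s**2)
Q(G) = -63 + 7*G**2*(-25 - G) (Q(G) = -63 + 7*((-(25 + G))*G**2) = -63 + 7*((-25 - G)*G**2) = -63 + 7*(G**2*(-25 - G)) = -63 + 7*G**2*(-25 - G))
(Q(50) + K(-52)) - 1045 = ((-63 - 175*50**2 - 7*50**3) + 2*(-52)*(1 - 52)) - 1045 = ((-63 - 175*2500 - 7*125000) + 2*(-52)*(-51)) - 1045 = ((-63 - 437500 - 875000) + 5304) - 1045 = (-1312563 + 5304) - 1045 = -1307259 - 1045 = -1308304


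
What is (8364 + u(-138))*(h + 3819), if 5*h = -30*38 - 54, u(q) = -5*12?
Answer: 148649904/5 ≈ 2.9730e+7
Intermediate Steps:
u(q) = -60
h = -1194/5 (h = (-30*38 - 54)/5 = (-1140 - 54)/5 = (⅕)*(-1194) = -1194/5 ≈ -238.80)
(8364 + u(-138))*(h + 3819) = (8364 - 60)*(-1194/5 + 3819) = 8304*(17901/5) = 148649904/5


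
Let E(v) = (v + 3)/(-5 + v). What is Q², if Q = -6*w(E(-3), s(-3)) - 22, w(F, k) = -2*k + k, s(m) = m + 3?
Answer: 484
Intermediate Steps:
s(m) = 3 + m
E(v) = (3 + v)/(-5 + v)
w(F, k) = -k
Q = -22 (Q = -(-6)*(3 - 3) - 22 = -(-6)*0 - 22 = -6*0 - 22 = 0 - 22 = -22)
Q² = (-22)² = 484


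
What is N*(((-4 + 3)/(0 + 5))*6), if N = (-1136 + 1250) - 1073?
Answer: 5754/5 ≈ 1150.8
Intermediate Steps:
N = -959 (N = 114 - 1073 = -959)
N*(((-4 + 3)/(0 + 5))*6) = -959*(-4 + 3)/(0 + 5)*6 = -959*(-1/5)*6 = -959*(-1*1/5)*6 = -(-959)*6/5 = -959*(-6/5) = 5754/5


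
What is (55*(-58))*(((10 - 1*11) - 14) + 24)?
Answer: -28710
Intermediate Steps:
(55*(-58))*(((10 - 1*11) - 14) + 24) = -3190*(((10 - 11) - 14) + 24) = -3190*((-1 - 14) + 24) = -3190*(-15 + 24) = -3190*9 = -28710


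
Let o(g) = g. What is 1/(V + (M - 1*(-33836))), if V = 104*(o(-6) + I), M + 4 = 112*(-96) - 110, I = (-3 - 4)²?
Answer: 1/27442 ≈ 3.6440e-5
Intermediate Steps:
I = 49 (I = (-7)² = 49)
M = -10866 (M = -4 + (112*(-96) - 110) = -4 + (-10752 - 110) = -4 - 10862 = -10866)
V = 4472 (V = 104*(-6 + 49) = 104*43 = 4472)
1/(V + (M - 1*(-33836))) = 1/(4472 + (-10866 - 1*(-33836))) = 1/(4472 + (-10866 + 33836)) = 1/(4472 + 22970) = 1/27442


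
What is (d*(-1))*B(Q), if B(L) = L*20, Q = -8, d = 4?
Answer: 640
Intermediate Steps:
B(L) = 20*L
(d*(-1))*B(Q) = (4*(-1))*(20*(-8)) = -4*(-160) = 640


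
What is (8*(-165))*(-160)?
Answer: 211200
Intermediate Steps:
(8*(-165))*(-160) = -1320*(-160) = 211200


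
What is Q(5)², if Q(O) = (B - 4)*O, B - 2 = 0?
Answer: 100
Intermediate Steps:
B = 2 (B = 2 + 0 = 2)
Q(O) = -2*O (Q(O) = (2 - 4)*O = -2*O)
Q(5)² = (-2*5)² = (-10)² = 100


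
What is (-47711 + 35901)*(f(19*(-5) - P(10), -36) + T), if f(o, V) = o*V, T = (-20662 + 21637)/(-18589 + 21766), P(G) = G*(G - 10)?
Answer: -42777060050/1059 ≈ -4.0394e+7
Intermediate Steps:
P(G) = G*(-10 + G)
T = 325/1059 (T = 975/3177 = 975*(1/3177) = 325/1059 ≈ 0.30689)
f(o, V) = V*o
(-47711 + 35901)*(f(19*(-5) - P(10), -36) + T) = (-47711 + 35901)*(-36*(19*(-5) - 10*(-10 + 10)) + 325/1059) = -11810*(-36*(-95 - 10*0) + 325/1059) = -11810*(-36*(-95 - 1*0) + 325/1059) = -11810*(-36*(-95 + 0) + 325/1059) = -11810*(-36*(-95) + 325/1059) = -11810*(3420 + 325/1059) = -11810*3622105/1059 = -42777060050/1059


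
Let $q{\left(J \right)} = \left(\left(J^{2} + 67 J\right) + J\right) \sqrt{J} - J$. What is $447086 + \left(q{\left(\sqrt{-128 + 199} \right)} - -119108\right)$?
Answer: $566194 - \sqrt{71} + 68 \cdot 71^{\frac{3}{4}} + 71 \sqrt[4]{71} \approx 5.6806 \cdot 10^{5}$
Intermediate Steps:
$q{\left(J \right)} = - J + \sqrt{J} \left(J^{2} + 68 J\right)$ ($q{\left(J \right)} = \left(J^{2} + 68 J\right) \sqrt{J} - J = \sqrt{J} \left(J^{2} + 68 J\right) - J = - J + \sqrt{J} \left(J^{2} + 68 J\right)$)
$447086 + \left(q{\left(\sqrt{-128 + 199} \right)} - -119108\right) = 447086 - \left(-119108 + \sqrt{-128 + 199} - \left(-128 + 199\right)^{\frac{5}{4}} - 68 \left(-128 + 199\right)^{\frac{3}{4}}\right) = 447086 + \left(\left(\left(\sqrt{71}\right)^{\frac{5}{2}} - \sqrt{71} + 68 \left(\sqrt{71}\right)^{\frac{3}{2}}\right) + 119108\right) = 447086 + \left(\left(71 \sqrt[4]{71} - \sqrt{71} + 68 \cdot 71^{\frac{3}{4}}\right) + 119108\right) = 447086 + \left(\left(- \sqrt{71} + 68 \cdot 71^{\frac{3}{4}} + 71 \sqrt[4]{71}\right) + 119108\right) = 447086 + \left(119108 - \sqrt{71} + 68 \cdot 71^{\frac{3}{4}} + 71 \sqrt[4]{71}\right) = 566194 - \sqrt{71} + 68 \cdot 71^{\frac{3}{4}} + 71 \sqrt[4]{71}$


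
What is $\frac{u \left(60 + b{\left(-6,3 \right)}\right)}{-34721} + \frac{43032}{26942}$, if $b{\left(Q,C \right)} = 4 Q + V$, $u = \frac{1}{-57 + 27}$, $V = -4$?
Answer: $\frac{11206071076}{7015898865} \approx 1.5972$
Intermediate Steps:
$u = - \frac{1}{30}$ ($u = \frac{1}{-30} = - \frac{1}{30} \approx -0.033333$)
$b{\left(Q,C \right)} = -4 + 4 Q$ ($b{\left(Q,C \right)} = 4 Q - 4 = -4 + 4 Q$)
$\frac{u \left(60 + b{\left(-6,3 \right)}\right)}{-34721} + \frac{43032}{26942} = \frac{\left(- \frac{1}{30}\right) \left(60 + \left(-4 + 4 \left(-6\right)\right)\right)}{-34721} + \frac{43032}{26942} = - \frac{60 - 28}{30} \left(- \frac{1}{34721}\right) + 43032 \cdot \frac{1}{26942} = - \frac{60 - 28}{30} \left(- \frac{1}{34721}\right) + \frac{21516}{13471} = \left(- \frac{1}{30}\right) 32 \left(- \frac{1}{34721}\right) + \frac{21516}{13471} = \left(- \frac{16}{15}\right) \left(- \frac{1}{34721}\right) + \frac{21516}{13471} = \frac{16}{520815} + \frac{21516}{13471} = \frac{11206071076}{7015898865}$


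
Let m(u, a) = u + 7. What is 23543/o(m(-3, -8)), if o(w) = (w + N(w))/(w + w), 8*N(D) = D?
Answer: 376688/9 ≈ 41854.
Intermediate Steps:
N(D) = D/8
m(u, a) = 7 + u
o(w) = 9/16 (o(w) = (w + w/8)/(w + w) = (9*w/8)/((2*w)) = (9*w/8)*(1/(2*w)) = 9/16)
23543/o(m(-3, -8)) = 23543/(9/16) = 23543*(16/9) = 376688/9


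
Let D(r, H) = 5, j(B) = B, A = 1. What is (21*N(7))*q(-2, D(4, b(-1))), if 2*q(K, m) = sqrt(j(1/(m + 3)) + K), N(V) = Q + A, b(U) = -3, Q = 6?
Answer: 147*I*sqrt(30)/8 ≈ 100.64*I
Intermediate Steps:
N(V) = 7 (N(V) = 6 + 1 = 7)
q(K, m) = sqrt(K + 1/(3 + m))/2 (q(K, m) = sqrt(1/(m + 3) + K)/2 = sqrt(1/(3 + m) + K)/2 = sqrt(K + 1/(3 + m))/2)
(21*N(7))*q(-2, D(4, b(-1))) = (21*7)*(sqrt((1 - 2*(3 + 5))/(3 + 5))/2) = 147*(sqrt((1 - 2*8)/8)/2) = 147*(sqrt((1 - 16)/8)/2) = 147*(sqrt((1/8)*(-15))/2) = 147*(sqrt(-15/8)/2) = 147*((I*sqrt(30)/4)/2) = 147*(I*sqrt(30)/8) = 147*I*sqrt(30)/8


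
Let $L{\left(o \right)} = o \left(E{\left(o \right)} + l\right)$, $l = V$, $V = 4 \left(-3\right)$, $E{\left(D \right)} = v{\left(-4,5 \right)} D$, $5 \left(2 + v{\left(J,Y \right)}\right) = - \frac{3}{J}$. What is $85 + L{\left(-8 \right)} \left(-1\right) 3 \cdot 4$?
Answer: $\frac{1769}{5} \approx 353.8$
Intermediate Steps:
$v{\left(J,Y \right)} = -2 - \frac{3}{5 J}$ ($v{\left(J,Y \right)} = -2 + \frac{\left(-3\right) \frac{1}{J}}{5} = -2 - \frac{3}{5 J}$)
$E{\left(D \right)} = - \frac{37 D}{20}$ ($E{\left(D \right)} = \left(-2 - \frac{3}{5 \left(-4\right)}\right) D = \left(-2 - - \frac{3}{20}\right) D = \left(-2 + \frac{3}{20}\right) D = - \frac{37 D}{20}$)
$V = -12$
$l = -12$
$L{\left(o \right)} = o \left(-12 - \frac{37 o}{20}\right)$ ($L{\left(o \right)} = o \left(- \frac{37 o}{20} - 12\right) = o \left(-12 - \frac{37 o}{20}\right)$)
$85 + L{\left(-8 \right)} \left(-1\right) 3 \cdot 4 = 85 + \left(- \frac{1}{20}\right) \left(-8\right) \left(240 + 37 \left(-8\right)\right) \left(-1\right) 3 \cdot 4 = 85 + \left(- \frac{1}{20}\right) \left(-8\right) \left(240 - 296\right) \left(\left(-3\right) 4\right) = 85 + \left(- \frac{1}{20}\right) \left(-8\right) \left(-56\right) \left(-12\right) = 85 - - \frac{1344}{5} = 85 + \frac{1344}{5} = \frac{1769}{5}$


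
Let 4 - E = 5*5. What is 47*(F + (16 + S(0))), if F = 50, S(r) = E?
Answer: 2115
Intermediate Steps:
E = -21 (E = 4 - 5*5 = 4 - 1*25 = 4 - 25 = -21)
S(r) = -21
47*(F + (16 + S(0))) = 47*(50 + (16 - 21)) = 47*(50 - 5) = 47*45 = 2115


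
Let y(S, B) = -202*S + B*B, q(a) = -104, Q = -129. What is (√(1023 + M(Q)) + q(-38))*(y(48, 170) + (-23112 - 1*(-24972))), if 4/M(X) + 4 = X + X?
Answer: -2190656 + 21064*√17555441/131 ≈ -1.5169e+6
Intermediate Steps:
y(S, B) = B² - 202*S (y(S, B) = -202*S + B² = B² - 202*S)
M(X) = 4/(-4 + 2*X) (M(X) = 4/(-4 + (X + X)) = 4/(-4 + 2*X))
(√(1023 + M(Q)) + q(-38))*(y(48, 170) + (-23112 - 1*(-24972))) = (√(1023 + 2/(-2 - 129)) - 104)*((170² - 202*48) + (-23112 - 1*(-24972))) = (√(1023 + 2/(-131)) - 104)*((28900 - 9696) + (-23112 + 24972)) = (√(1023 + 2*(-1/131)) - 104)*(19204 + 1860) = (√(1023 - 2/131) - 104)*21064 = (√(134011/131) - 104)*21064 = (√17555441/131 - 104)*21064 = (-104 + √17555441/131)*21064 = -2190656 + 21064*√17555441/131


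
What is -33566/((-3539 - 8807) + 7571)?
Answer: 33566/4775 ≈ 7.0295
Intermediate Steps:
-33566/((-3539 - 8807) + 7571) = -33566/(-12346 + 7571) = -33566/(-4775) = -33566*(-1/4775) = 33566/4775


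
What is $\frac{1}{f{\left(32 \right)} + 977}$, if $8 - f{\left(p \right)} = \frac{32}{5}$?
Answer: $\frac{5}{4893} \approx 0.0010219$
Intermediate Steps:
$f{\left(p \right)} = \frac{8}{5}$ ($f{\left(p \right)} = 8 - \frac{32}{5} = \frac{8}{5}$)
$\frac{1}{f{\left(32 \right)} + 977} = \frac{1}{\frac{8}{5} + 977} = \frac{1}{\frac{4893}{5}} = \frac{5}{4893}$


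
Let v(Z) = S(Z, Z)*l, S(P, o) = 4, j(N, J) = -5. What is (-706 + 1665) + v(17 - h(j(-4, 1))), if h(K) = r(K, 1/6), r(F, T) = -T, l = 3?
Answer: 971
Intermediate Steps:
h(K) = -⅙ (h(K) = -1/6 = -1*⅙ = -⅙)
v(Z) = 12 (v(Z) = 4*3 = 12)
(-706 + 1665) + v(17 - h(j(-4, 1))) = (-706 + 1665) + 12 = 959 + 12 = 971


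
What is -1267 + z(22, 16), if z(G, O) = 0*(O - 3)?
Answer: -1267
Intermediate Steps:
z(G, O) = 0 (z(G, O) = 0*(-3 + O) = 0)
-1267 + z(22, 16) = -1267 + 0 = -1267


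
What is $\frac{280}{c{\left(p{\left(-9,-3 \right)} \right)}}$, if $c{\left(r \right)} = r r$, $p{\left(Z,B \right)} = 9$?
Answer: $\frac{280}{81} \approx 3.4568$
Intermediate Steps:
$c{\left(r \right)} = r^{2}$
$\frac{280}{c{\left(p{\left(-9,-3 \right)} \right)}} = \frac{280}{9^{2}} = \frac{280}{81}$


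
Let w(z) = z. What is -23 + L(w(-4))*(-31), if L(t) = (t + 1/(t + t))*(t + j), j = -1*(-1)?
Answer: -3253/8 ≈ -406.63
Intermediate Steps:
j = 1
L(t) = (1 + t)*(t + 1/(2*t)) (L(t) = (t + 1/(t + t))*(t + 1) = (t + 1/(2*t))*(1 + t) = (1 + t)*(t + 1/(2*t)))
-23 + L(w(-4))*(-31) = -23 + (1/2 - 4 + (-4)**2 + (1/2)/(-4))*(-31) = -23 + (1/2 - 4 + 16 + (1/2)*(-1/4))*(-31) = -23 + (1/2 - 4 + 16 - 1/8)*(-31) = -23 + (99/8)*(-31) = -23 - 3069/8 = -3253/8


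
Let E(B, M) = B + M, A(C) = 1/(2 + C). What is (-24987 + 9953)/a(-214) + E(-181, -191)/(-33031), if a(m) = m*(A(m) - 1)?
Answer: -52629855472/752809521 ≈ -69.911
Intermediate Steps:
a(m) = m*(-1 + 1/(2 + m)) (a(m) = m*(1/(2 + m) - 1) = m*(-1 + 1/(2 + m)))
(-24987 + 9953)/a(-214) + E(-181, -191)/(-33031) = (-24987 + 9953)/((-1*(-214)*(1 - 214)/(2 - 214))) + (-181 - 191)/(-33031) = -15034/((-1*(-214)*(-213)/(-212))) - 372*(-1/33031) = -15034/((-1*(-214)*(-1/212)*(-213))) + 372/33031 = -15034/22791/106 + 372/33031 = -15034*106/22791 + 372/33031 = -1593604/22791 + 372/33031 = -52629855472/752809521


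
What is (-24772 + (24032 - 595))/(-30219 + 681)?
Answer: 445/9846 ≈ 0.045196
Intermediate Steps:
(-24772 + (24032 - 595))/(-30219 + 681) = (-24772 + 23437)/(-29538) = -1335*(-1/29538) = 445/9846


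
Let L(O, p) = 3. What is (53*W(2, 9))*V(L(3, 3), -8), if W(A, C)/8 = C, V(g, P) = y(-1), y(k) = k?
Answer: -3816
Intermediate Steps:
V(g, P) = -1
W(A, C) = 8*C
(53*W(2, 9))*V(L(3, 3), -8) = (53*(8*9))*(-1) = (53*72)*(-1) = 3816*(-1) = -3816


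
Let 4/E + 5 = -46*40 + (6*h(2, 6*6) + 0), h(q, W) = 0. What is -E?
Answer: 4/1845 ≈ 0.0021680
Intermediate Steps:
E = -4/1845 (E = 4/(-5 + (-46*40 + (6*0 + 0))) = 4/(-5 + (-1840 + (0 + 0))) = 4/(-5 + (-1840 + 0)) = 4/(-5 - 1840) = 4/(-1845) = 4*(-1/1845) = -4/1845 ≈ -0.0021680)
-E = -1*(-4/1845) = 4/1845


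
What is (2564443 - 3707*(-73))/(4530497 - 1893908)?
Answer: 945018/878863 ≈ 1.0753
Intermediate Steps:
(2564443 - 3707*(-73))/(4530497 - 1893908) = (2564443 + 270611)/2636589 = 2835054*(1/2636589) = 945018/878863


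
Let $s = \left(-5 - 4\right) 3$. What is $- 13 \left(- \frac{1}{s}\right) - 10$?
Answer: $- \frac{283}{27} \approx -10.481$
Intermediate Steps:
$s = -27$ ($s = \left(-5 - 4\right) 3 = \left(-9\right) 3 = -27$)
$- 13 \left(- \frac{1}{s}\right) - 10 = - 13 \left(- \frac{1}{-27}\right) - 10 = - 13 \left(\left(-1\right) \left(- \frac{1}{27}\right)\right) - 10 = \left(-13\right) \frac{1}{27} - 10 = - \frac{13}{27} - 10 = - \frac{283}{27}$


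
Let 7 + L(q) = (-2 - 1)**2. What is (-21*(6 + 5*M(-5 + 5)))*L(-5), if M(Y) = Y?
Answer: -252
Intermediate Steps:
L(q) = 2 (L(q) = -7 + (-2 - 1)**2 = -7 + (-3)**2 = -7 + 9 = 2)
(-21*(6 + 5*M(-5 + 5)))*L(-5) = -21*(6 + 5*(-5 + 5))*2 = -21*(6 + 5*0)*2 = -21*(6 + 0)*2 = -21*6*2 = -126*2 = -252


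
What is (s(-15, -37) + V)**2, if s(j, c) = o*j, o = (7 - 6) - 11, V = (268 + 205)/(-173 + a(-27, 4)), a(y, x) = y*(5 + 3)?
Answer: 3349747129/151321 ≈ 22137.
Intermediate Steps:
a(y, x) = 8*y (a(y, x) = y*8 = 8*y)
V = -473/389 (V = (268 + 205)/(-173 + 8*(-27)) = 473/(-173 - 216) = 473/(-389) = 473*(-1/389) = -473/389 ≈ -1.2159)
o = -10 (o = 1 - 11 = -10)
s(j, c) = -10*j
(s(-15, -37) + V)**2 = (-10*(-15) - 473/389)**2 = (150 - 473/389)**2 = (57877/389)**2 = 3349747129/151321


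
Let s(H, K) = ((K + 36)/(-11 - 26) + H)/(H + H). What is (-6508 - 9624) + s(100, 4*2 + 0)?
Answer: -14921643/925 ≈ -16132.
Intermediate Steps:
s(H, K) = (-36/37 + H - K/37)/(2*H) (s(H, K) = ((36 + K)/(-37) + H)/((2*H)) = ((36 + K)*(-1/37) + H)*(1/(2*H)) = ((-36/37 - K/37) + H)*(1/(2*H)) = (-36/37 + H - K/37)*(1/(2*H)) = (-36/37 + H - K/37)/(2*H))
(-6508 - 9624) + s(100, 4*2 + 0) = (-6508 - 9624) + (1/74)*(-36 - (4*2 + 0) + 37*100)/100 = -16132 + (1/74)*(1/100)*(-36 - (8 + 0) + 3700) = -16132 + (1/74)*(1/100)*(-36 - 1*8 + 3700) = -16132 + (1/74)*(1/100)*(-36 - 8 + 3700) = -16132 + (1/74)*(1/100)*3656 = -16132 + 457/925 = -14921643/925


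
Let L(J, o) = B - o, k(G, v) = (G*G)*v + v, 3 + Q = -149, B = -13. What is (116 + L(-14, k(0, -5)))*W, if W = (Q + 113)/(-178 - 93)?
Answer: 4212/271 ≈ 15.542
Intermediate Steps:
Q = -152 (Q = -3 - 149 = -152)
k(G, v) = v + v*G² (k(G, v) = G²*v + v = v*G² + v = v + v*G²)
L(J, o) = -13 - o
W = 39/271 (W = (-152 + 113)/(-178 - 93) = -39/(-271) = -39*(-1/271) = 39/271 ≈ 0.14391)
(116 + L(-14, k(0, -5)))*W = (116 + (-13 - (-5)*(1 + 0²)))*(39/271) = (116 + (-13 - (-5)*(1 + 0)))*(39/271) = (116 + (-13 - (-5)))*(39/271) = (116 + (-13 - 1*(-5)))*(39/271) = (116 + (-13 + 5))*(39/271) = (116 - 8)*(39/271) = 108*(39/271) = 4212/271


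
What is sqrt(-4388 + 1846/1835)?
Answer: I*sqrt(14771995890)/1835 ≈ 66.234*I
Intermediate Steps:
sqrt(-4388 + 1846/1835) = sqrt(-8050134/1835) = I*sqrt(14771995890)/1835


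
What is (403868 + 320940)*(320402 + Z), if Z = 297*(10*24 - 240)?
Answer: 232229932816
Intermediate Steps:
Z = 0 (Z = 297*(240 - 240) = 297*0 = 0)
(403868 + 320940)*(320402 + Z) = (403868 + 320940)*(320402 + 0) = 724808*320402 = 232229932816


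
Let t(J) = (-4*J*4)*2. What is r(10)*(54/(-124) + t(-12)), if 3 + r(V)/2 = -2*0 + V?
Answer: 166467/31 ≈ 5369.9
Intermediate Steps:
r(V) = -6 + 2*V (r(V) = -6 + 2*(-2*0 + V) = -6 + 2*(0 + V) = -6 + 2*V)
t(J) = -32*J (t(J) = -16*J*2 = -32*J)
r(10)*(54/(-124) + t(-12)) = (-6 + 2*10)*(54/(-124) - 32*(-12)) = (-6 + 20)*(54*(-1/124) + 384) = 14*(-27/62 + 384) = 14*(23781/62) = 166467/31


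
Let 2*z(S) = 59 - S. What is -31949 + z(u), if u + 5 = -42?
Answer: -31896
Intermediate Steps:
u = -47 (u = -5 - 42 = -47)
z(S) = 59/2 - S/2 (z(S) = (59 - S)/2 = 59/2 - S/2)
-31949 + z(u) = -31949 + (59/2 - 1/2*(-47)) = -31949 + (59/2 + 47/2) = -31949 + 53 = -31896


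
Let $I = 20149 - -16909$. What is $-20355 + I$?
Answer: $16703$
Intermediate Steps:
$I = 37058$ ($I = 20149 + 16909 = 37058$)
$-20355 + I = -20355 + 37058 = 16703$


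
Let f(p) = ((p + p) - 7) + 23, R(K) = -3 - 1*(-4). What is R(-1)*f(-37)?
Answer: -58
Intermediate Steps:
R(K) = 1 (R(K) = -3 + 4 = 1)
f(p) = 16 + 2*p (f(p) = (2*p - 7) + 23 = (-7 + 2*p) + 23 = 16 + 2*p)
R(-1)*f(-37) = 1*(16 + 2*(-37)) = 1*(16 - 74) = 1*(-58) = -58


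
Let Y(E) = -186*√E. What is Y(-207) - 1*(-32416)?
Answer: 32416 - 558*I*√23 ≈ 32416.0 - 2676.1*I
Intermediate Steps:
Y(-207) - 1*(-32416) = -558*I*√23 - 1*(-32416) = -558*I*√23 + 32416 = 32416 - 558*I*√23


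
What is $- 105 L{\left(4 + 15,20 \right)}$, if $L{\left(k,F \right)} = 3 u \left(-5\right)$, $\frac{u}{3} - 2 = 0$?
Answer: $9450$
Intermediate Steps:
$u = 6$ ($u = 6 + 3 \cdot 0 = 6 + 0 = 6$)
$L{\left(k,F \right)} = -90$ ($L{\left(k,F \right)} = 3 \cdot 6 \left(-5\right) = 18 \left(-5\right) = -90$)
$- 105 L{\left(4 + 15,20 \right)} = \left(-105\right) \left(-90\right) = 9450$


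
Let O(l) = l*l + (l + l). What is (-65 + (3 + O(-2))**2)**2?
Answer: 3136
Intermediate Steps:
O(l) = l**2 + 2*l
(-65 + (3 + O(-2))**2)**2 = (-65 + (3 - 2*(2 - 2))**2)**2 = (-65 + (3 - 2*0)**2)**2 = (-65 + (3 + 0)**2)**2 = (-65 + 3**2)**2 = (-65 + 9)**2 = (-56)**2 = 3136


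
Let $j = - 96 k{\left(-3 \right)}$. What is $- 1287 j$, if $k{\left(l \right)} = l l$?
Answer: $1111968$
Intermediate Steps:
$k{\left(l \right)} = l^{2}$
$j = -864$ ($j = - 96 \left(-3\right)^{2} = \left(-96\right) 9 = -864$)
$- 1287 j = \left(-1287\right) \left(-864\right) = 1111968$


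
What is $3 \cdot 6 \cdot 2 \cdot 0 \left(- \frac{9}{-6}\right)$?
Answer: $0$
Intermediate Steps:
$3 \cdot 6 \cdot 2 \cdot 0 \left(- \frac{9}{-6}\right) = 3 \cdot 12 \cdot 0 \left(\left(-9\right) \left(- \frac{1}{6}\right)\right) = 3 \cdot 0 \cdot \frac{3}{2} = 0 \cdot \frac{3}{2} = 0$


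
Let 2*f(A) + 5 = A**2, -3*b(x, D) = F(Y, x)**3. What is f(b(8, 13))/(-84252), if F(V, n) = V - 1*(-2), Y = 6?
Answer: -262099/1516536 ≈ -0.17283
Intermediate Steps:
F(V, n) = 2 + V (F(V, n) = V + 2 = 2 + V)
b(x, D) = -512/3 (b(x, D) = -(2 + 6)**3/3 = -1/3*8**3 = -1/3*512 = -512/3)
f(A) = -5/2 + A**2/2
f(b(8, 13))/(-84252) = (-5/2 + (-512/3)**2/2)/(-84252) = (-5/2 + (1/2)*(262144/9))*(-1/84252) = (-5/2 + 131072/9)*(-1/84252) = (262099/18)*(-1/84252) = -262099/1516536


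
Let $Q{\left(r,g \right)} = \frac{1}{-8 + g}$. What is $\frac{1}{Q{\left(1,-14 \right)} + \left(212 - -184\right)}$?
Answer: $\frac{22}{8711} \approx 0.0025255$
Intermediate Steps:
$\frac{1}{Q{\left(1,-14 \right)} + \left(212 - -184\right)} = \frac{1}{\frac{1}{-8 - 14} + \left(212 - -184\right)} = \frac{1}{\frac{1}{-22} + \left(212 + 184\right)} = \frac{1}{- \frac{1}{22} + 396} = \frac{1}{\frac{8711}{22}} = \frac{22}{8711}$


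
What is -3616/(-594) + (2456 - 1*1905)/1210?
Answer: 213757/32670 ≈ 6.5429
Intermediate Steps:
-3616/(-594) + (2456 - 1*1905)/1210 = -3616*(-1/594) + (2456 - 1905)*(1/1210) = 1808/297 + 551*(1/1210) = 1808/297 + 551/1210 = 213757/32670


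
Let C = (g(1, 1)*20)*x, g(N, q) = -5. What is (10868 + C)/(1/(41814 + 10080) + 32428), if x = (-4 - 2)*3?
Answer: 657393192/1682818633 ≈ 0.39065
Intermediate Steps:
x = -18 (x = -6*3 = -18)
C = 1800 (C = -5*20*(-18) = -100*(-18) = 1800)
(10868 + C)/(1/(41814 + 10080) + 32428) = (10868 + 1800)/(1/(41814 + 10080) + 32428) = 12668/(1/51894 + 32428) = 12668/(1682818633/51894) = 12668*(51894/1682818633) = 657393192/1682818633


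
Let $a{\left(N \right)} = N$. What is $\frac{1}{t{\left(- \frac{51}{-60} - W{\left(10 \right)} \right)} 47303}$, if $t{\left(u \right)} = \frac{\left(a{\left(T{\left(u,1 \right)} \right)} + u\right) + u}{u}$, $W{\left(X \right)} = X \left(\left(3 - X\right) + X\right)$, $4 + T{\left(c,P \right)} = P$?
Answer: $\frac{583}{57993478} \approx 1.0053 \cdot 10^{-5}$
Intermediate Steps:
$T{\left(c,P \right)} = -4 + P$
$W{\left(X \right)} = 3 X$ ($W{\left(X \right)} = X 3 = 3 X$)
$t{\left(u \right)} = \frac{-3 + 2 u}{u}$ ($t{\left(u \right)} = \frac{\left(\left(-4 + 1\right) + u\right) + u}{u} = \frac{\left(-3 + u\right) + u}{u} = \frac{-3 + 2 u}{u}$)
$\frac{1}{t{\left(- \frac{51}{-60} - W{\left(10 \right)} \right)} 47303} = \frac{1}{\left(2 - \frac{3}{- \frac{51}{-60} - 3 \cdot 10}\right) 47303} = \frac{1}{2 - \frac{3}{\left(-51\right) \left(- \frac{1}{60}\right) - 30}} \cdot \frac{1}{47303} = \frac{1}{2 - \frac{3}{\frac{17}{20} - 30}} \cdot \frac{1}{47303} = \frac{1}{2 - \frac{3}{- \frac{583}{20}}} \cdot \frac{1}{47303} = \frac{1}{2 - - \frac{60}{583}} \cdot \frac{1}{47303} = \frac{1}{2 + \frac{60}{583}} \cdot \frac{1}{47303} = \frac{1}{\frac{1226}{583}} \cdot \frac{1}{47303} = \frac{583}{1226} \cdot \frac{1}{47303} = \frac{583}{57993478}$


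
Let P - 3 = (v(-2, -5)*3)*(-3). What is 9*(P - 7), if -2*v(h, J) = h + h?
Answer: -198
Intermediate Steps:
v(h, J) = -h (v(h, J) = -(h + h)/2 = -h)
P = -15 (P = 3 + (-1*(-2)*3)*(-3) = 3 + (2*3)*(-3) = 3 + 6*(-3) = 3 - 18 = -15)
9*(P - 7) = 9*(-15 - 7) = 9*(-22) = -198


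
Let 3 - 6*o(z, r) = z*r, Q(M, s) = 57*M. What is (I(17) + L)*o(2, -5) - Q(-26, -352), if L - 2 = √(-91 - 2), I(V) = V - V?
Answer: 4459/3 + 13*I*√93/6 ≈ 1486.3 + 20.895*I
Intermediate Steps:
I(V) = 0
o(z, r) = ½ - r*z/6 (o(z, r) = ½ - z*r/6 = ½ - r*z/6)
L = 2 + I*√93 (L = 2 + √(-91 - 2) = 2 + √(-93) = 2 + I*√93 ≈ 2.0 + 9.6436*I)
(I(17) + L)*o(2, -5) - Q(-26, -352) = (0 + (2 + I*√93))*(½ - ⅙*(-5)*2) - 57*(-26) = (2 + I*√93)*(½ + 5/3) - 1*(-1482) = (2 + I*√93)*(13/6) + 1482 = (13/3 + 13*I*√93/6) + 1482 = 4459/3 + 13*I*√93/6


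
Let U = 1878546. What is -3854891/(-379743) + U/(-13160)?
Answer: -47331023437/356958420 ≈ -132.60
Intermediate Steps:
-3854891/(-379743) + U/(-13160) = -3854891/(-379743) + 1878546/(-13160) = -3854891*(-1/379743) + 1878546*(-1/13160) = 3854891/379743 - 939273/6580 = -47331023437/356958420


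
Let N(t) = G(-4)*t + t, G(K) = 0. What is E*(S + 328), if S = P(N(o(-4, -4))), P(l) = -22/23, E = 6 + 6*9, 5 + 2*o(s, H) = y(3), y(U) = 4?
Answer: 451320/23 ≈ 19623.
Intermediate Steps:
o(s, H) = -½ (o(s, H) = -5/2 + (½)*4 = -5/2 + 2 = -½)
N(t) = t (N(t) = 0*t + t = 0 + t = t)
E = 60 (E = 6 + 54 = 60)
P(l) = -22/23 (P(l) = -22*1/23 = -22/23)
S = -22/23 ≈ -0.95652
E*(S + 328) = 60*(-22/23 + 328) = 60*(7522/23) = 451320/23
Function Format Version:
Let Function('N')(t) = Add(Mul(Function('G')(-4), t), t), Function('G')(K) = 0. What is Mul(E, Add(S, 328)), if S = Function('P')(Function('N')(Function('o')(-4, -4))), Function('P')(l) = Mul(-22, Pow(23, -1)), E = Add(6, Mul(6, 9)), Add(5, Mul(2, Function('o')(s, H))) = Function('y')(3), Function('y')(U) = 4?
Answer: Rational(451320, 23) ≈ 19623.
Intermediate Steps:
Function('o')(s, H) = Rational(-1, 2) (Function('o')(s, H) = Add(Rational(-5, 2), Mul(Rational(1, 2), 4)) = Add(Rational(-5, 2), 2) = Rational(-1, 2))
Function('N')(t) = t (Function('N')(t) = Add(Mul(0, t), t) = Add(0, t) = t)
E = 60 (E = Add(6, 54) = 60)
Function('P')(l) = Rational(-22, 23) (Function('P')(l) = Mul(-22, Rational(1, 23)) = Rational(-22, 23))
S = Rational(-22, 23) ≈ -0.95652
Mul(E, Add(S, 328)) = Mul(60, Add(Rational(-22, 23), 328)) = Mul(60, Rational(7522, 23)) = Rational(451320, 23)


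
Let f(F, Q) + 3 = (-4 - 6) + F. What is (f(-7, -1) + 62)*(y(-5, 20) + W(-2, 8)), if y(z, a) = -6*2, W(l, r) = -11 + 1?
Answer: -924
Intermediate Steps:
f(F, Q) = -13 + F (f(F, Q) = -3 + ((-4 - 6) + F) = -3 + (-10 + F) = -13 + F)
W(l, r) = -10
y(z, a) = -12
(f(-7, -1) + 62)*(y(-5, 20) + W(-2, 8)) = ((-13 - 7) + 62)*(-12 - 10) = (-20 + 62)*(-22) = 42*(-22) = -924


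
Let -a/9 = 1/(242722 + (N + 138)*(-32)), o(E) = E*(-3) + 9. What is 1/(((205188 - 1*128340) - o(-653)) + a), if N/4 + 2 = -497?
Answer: 100726/7542362877 ≈ 1.3355e-5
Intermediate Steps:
o(E) = 9 - 3*E (o(E) = -3*E + 9 = 9 - 3*E)
N = -1996 (N = -8 + 4*(-497) = -8 - 1988 = -1996)
a = -3/100726 (a = -9/(242722 + (-1996 + 138)*(-32)) = -9/(242722 - 1858*(-32)) = -9/(242722 + 59456) = -9/302178 = -9*1/302178 = -3/100726 ≈ -2.9784e-5)
1/(((205188 - 1*128340) - o(-653)) + a) = 1/(((205188 - 1*128340) - (9 - 3*(-653))) - 3/100726) = 1/(((205188 - 128340) - (9 + 1959)) - 3/100726) = 1/((76848 - 1*1968) - 3/100726) = 1/((76848 - 1968) - 3/100726) = 1/(74880 - 3/100726) = 1/(7542362877/100726) = 100726/7542362877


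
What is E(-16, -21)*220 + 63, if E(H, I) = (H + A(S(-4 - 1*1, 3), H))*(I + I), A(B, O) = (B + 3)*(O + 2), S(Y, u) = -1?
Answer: 406623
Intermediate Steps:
A(B, O) = (2 + O)*(3 + B) (A(B, O) = (3 + B)*(2 + O) = (2 + O)*(3 + B))
E(H, I) = 2*I*(4 + 3*H) (E(H, I) = (H + (6 + 2*(-1) + 3*H - H))*(I + I) = (H + (6 - 2 + 3*H - H))*(2*I) = (H + (4 + 2*H))*(2*I) = (4 + 3*H)*(2*I) = 2*I*(4 + 3*H))
E(-16, -21)*220 + 63 = (2*(-21)*(4 + 3*(-16)))*220 + 63 = (2*(-21)*(4 - 48))*220 + 63 = (2*(-21)*(-44))*220 + 63 = 1848*220 + 63 = 406560 + 63 = 406623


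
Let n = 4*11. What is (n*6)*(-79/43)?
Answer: -20856/43 ≈ -485.02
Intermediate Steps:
n = 44
(n*6)*(-79/43) = (44*6)*(-79/43) = 264*(-79*1/43) = 264*(-79/43) = -20856/43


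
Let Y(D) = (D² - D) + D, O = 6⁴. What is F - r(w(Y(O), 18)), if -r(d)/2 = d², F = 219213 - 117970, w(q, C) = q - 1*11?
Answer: 5642146013293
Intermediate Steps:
O = 1296
Y(D) = D²
w(q, C) = -11 + q (w(q, C) = q - 11 = -11 + q)
F = 101243
r(d) = -2*d²
F - r(w(Y(O), 18)) = 101243 - (-2)*(-11 + 1296²)² = 101243 - (-2)*(-11 + 1679616)² = 101243 - (-2)*1679605² = 101243 - (-2)*2821072956025 = 101243 - 1*(-5642145912050) = 101243 + 5642145912050 = 5642146013293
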